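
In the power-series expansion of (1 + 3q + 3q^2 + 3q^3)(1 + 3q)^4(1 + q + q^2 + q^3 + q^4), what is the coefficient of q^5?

(1 + 3q + 3q^2 + 3q^3) has coefficients 1,3,3,3 for degrees 0…3.
(1 + 3q)^4 has coefficients 1,12,54,108,81,0 for degrees 0…5.
Finally multiplying by (1 + q + q^2 + q^3 + q^4), the product of all factors after the first has coefficients 1,13,67,175,256,255 for degrees 0…5.
[q^5] = 1·255 + 3·256 + 3·175 + 3·67 = 1749.

1749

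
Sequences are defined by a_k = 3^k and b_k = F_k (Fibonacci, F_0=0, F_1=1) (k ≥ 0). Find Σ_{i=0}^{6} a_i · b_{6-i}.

428

Write out a_i and b_{6-i} for i = 0,…,6 and sum the products.
Σ = 1·8 + 3·5 + 9·3 + 27·2 + 81·1 + 243·1 + 729·0 = 428.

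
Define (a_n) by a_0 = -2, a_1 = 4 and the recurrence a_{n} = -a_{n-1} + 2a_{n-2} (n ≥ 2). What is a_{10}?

The ordinary generating function has denominator 1 + x - 2x^2.
Iterating the recurrence: a_0,…,a_{10} = -2, 4, -8, 16, -32, 64, -128, 256, -512, 1024, -2048.

-2048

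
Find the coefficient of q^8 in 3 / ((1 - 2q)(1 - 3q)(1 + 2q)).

34815

Partial fractions give a closed form: a_n = (-3)·2^n + (27/5)·3^n + (3/5)·(-2)^n.
At n = 8: a_8 = 34815.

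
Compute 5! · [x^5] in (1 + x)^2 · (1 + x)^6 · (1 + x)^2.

The EGF product rule gives c_5 = Σ_{k_1+k_2+k_3=5} C(5; k_1,k_2,k_3) · ∏ g_i(k_i), where (1+x)^2 gives the falling factorial (2)_k; (1+x)^6 gives the falling factorial (6)_k; (1+x)^2 gives the falling factorial (2)_k.
g_1(k) for k = 0…5: 1, 2, 2, 0, 0, 0.
g_2(k) for k = 0…5: 1, 6, 30, 120, 360, 720.
g_3(k) for k = 0…5: 1, 2, 2, 0, 0, 0.
First combine the last two factors: h(k) = Σ_j C(k,j)·g_2(j)·g_3(k−j) for k = 0…5: 1, 8, 56, 336, 1680, 6720.
c_5 = Σ_k C(5,k)·g_1(k)·h(5−k) = 1·1·6720 + 5·2·1680 + 10·2·336 = 6720 + 16800 + 6720 = 30240.

30240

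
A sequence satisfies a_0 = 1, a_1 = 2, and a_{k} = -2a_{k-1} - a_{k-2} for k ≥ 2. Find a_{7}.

20

The ordinary generating function has denominator 1 + 2z + z^2.
Iterating the recurrence: a_0,…,a_{7} = 1, 2, -5, 8, -11, 14, -17, 20.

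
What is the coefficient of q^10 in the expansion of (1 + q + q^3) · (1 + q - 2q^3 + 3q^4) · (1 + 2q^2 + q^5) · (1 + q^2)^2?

-3

(1 + q + q^3) has coefficients 1,1,0,1 for degrees 0…3.
(1 + q - 2q^3 + 3q^4) has coefficients 1,1,0,-2,3,0,0,0,0,0,0 for degrees 0…10.
Multiplying by (1 + 2q^2 + q^5) gives running coefficients 1,1,2,0,3,-3,7,0,-2,3,0 for degrees 0…10.
Finally multiplying by (1 + q^2)^2, the product of all factors after the first has coefficients 1,1,4,2,8,-2,15,-6,15,0,3 for degrees 0…10.
[q^10] = 1·3 + 1·0 + 1·(-6) = -3.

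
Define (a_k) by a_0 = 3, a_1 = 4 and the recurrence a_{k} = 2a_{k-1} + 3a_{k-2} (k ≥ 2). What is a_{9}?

The ordinary generating function has denominator 1 - 2t - 3t^2.
Iterating the recurrence: a_0,…,a_{9} = 3, 4, 17, 46, 143, 424, 1277, 3826, 11483, 34444.

34444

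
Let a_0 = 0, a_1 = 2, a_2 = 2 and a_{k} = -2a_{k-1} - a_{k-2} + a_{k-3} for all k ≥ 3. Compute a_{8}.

The ordinary generating function has denominator 1 + 2y + y^2 - y^3.
Iterating the recurrence: a_0,…,a_{8} = 0, 2, 2, -6, 12, -16, 14, 0, -30.

-30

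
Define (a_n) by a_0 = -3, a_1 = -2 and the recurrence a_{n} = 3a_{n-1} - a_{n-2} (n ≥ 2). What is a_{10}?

-5778

The ordinary generating function has denominator 1 - 3z + z^2.
Iterating the recurrence: a_0,…,a_{10} = -3, -2, -3, -7, -18, -47, -123, -322, -843, -2207, -5778.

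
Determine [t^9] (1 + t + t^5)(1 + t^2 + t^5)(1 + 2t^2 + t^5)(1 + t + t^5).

7

(1 + t + t^5) has coefficients 1,1,0,0,0,1 for degrees 0…5.
(1 + t^2 + t^5) has coefficients 1,0,1,0,0,1,0,0,0,0 for degrees 0…9.
Multiplying by (1 + 2t^2 + t^5) gives running coefficients 1,0,3,0,2,2,0,3,0,0 for degrees 0…9.
Finally multiplying by (1 + t + t^5), the product of all factors after the first has coefficients 1,1,3,3,2,5,2,6,3,2 for degrees 0…9.
[t^9] = 1·2 + 1·3 + 1·2 = 7.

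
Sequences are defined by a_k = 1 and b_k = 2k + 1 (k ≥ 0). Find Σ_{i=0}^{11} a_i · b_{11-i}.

144

The convolution is the t^11 coefficient of A(t)B(t).
Σ = 1·23 + 1·21 + 1·19 + 1·17 + 1·15 + 1·13 + 1·11 + 1·9 + 1·7 + 1·5 + 1·3 + 1·1 = 144.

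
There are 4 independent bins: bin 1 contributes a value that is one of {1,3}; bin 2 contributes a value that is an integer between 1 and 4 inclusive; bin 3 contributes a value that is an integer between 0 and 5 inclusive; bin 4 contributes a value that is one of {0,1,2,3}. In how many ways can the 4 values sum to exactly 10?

25

The generating function for the choices is (q + q^3)·(q + q^2 + q^3 + q^4)·(1 + q + q^2 + q^3 + q^4 + q^5)·(1 + q + q^2 + q^3); the count is [q^10].
(q + q^3) has coefficients 0,1,0,1 for degrees 0…3.
(q + q^2 + q^3 + q^4) has coefficients 0,1,1,1,1,0,0,0,0,0,0 for degrees 0…10.
Multiplying by (1 + q + q^2 + q^3 + q^4 + q^5) gives running coefficients 0,1,2,3,4,4,4,3,2,1,0 for degrees 0…10.
Finally multiplying by (1 + q + q^2 + q^3), the product of all factors after the first has coefficients 0,1,3,6,10,13,15,15,13,10,6 for degrees 0…10.
[q^10] = 1·10 + 1·15 = 25.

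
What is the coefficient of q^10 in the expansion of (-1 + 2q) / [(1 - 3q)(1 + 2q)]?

Partial fractions give a closed form: a_n = (-1/5)·3^n + (-4/5)·(-2)^n.
At n = 10: a_10 = -12629.

-12629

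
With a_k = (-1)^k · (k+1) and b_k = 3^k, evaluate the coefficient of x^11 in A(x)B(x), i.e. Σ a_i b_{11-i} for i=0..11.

Write out a_i and b_{11-i} for i = 0,…,11 and sum the products.
Σ = 1·177147 − 2·59049 + 3·19683 − 4·6561 + 5·2187 − 6·729 + 7·243 − 8·81 + 9·27 − 10·9 + 11·3 − 12·1 = 99642.

99642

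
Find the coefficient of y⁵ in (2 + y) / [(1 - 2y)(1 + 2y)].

16

Partial fractions give a closed form: a_n = (5/4)·2^n + (3/4)·(-2)^n.
At n = 5: a_5 = 16.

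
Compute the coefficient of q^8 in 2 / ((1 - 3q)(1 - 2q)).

38342

Partial fractions give a closed form: a_n = (6)·3^n + (-4)·2^n.
At n = 8: a_8 = 38342.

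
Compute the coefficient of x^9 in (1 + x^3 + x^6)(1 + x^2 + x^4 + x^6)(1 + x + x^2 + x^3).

(1 + x^3 + x^6) has coefficients 1,0,0,1,0,0,1 for degrees 0…6.
(1 + x^2 + x^4 + x^6) has coefficients 1,0,1,0,1,0,1,0,0,0 for degrees 0…9.
Finally multiplying by (1 + x + x^2 + x^3), the product of all factors after the first has coefficients 1,1,2,2,2,2,2,2,1,1 for degrees 0…9.
[x^9] = 1·1 + 1·2 + 1·2 = 5.

5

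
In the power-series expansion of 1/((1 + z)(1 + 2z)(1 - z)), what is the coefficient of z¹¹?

-2730

The denominator gives the recurrence a_n = −2a_(n−1) + a_(n−2) + 2a_(n−3) for n ≥ 3; the numerator fixes a_0 = 1, a_1 = -2, a_2 = 5.
Iterating: 1, -2, 5, -10, 21, -42, 85, -170, 341, -682, 1365, -2730, so a_11 = -2730.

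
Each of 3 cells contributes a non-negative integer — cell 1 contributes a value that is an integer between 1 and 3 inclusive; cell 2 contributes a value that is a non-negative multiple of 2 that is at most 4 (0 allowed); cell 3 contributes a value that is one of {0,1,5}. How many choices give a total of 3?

3

The generating function for the choices is (z + z^2 + z^3)·(1 + z^2 + z^4)·(1 + z + z^5); the count is [z^3].
(z + z^2 + z^3) has coefficients 0,1,1,1 for degrees 0…3.
(1 + z^2 + z^4) has coefficients 1,0,1,0 for degrees 0…3.
Finally multiplying by (1 + z + z^5), the product of all factors after the first has coefficients 1,1,1,1 for degrees 0…3.
[z^3] = 1·1 + 1·1 + 1·1 = 3.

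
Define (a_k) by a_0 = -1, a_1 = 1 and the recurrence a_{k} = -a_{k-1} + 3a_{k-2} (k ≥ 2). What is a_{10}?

The ordinary generating function has denominator 1 + q - 3q^2.
Iterating the recurrence: a_0,…,a_{10} = -1, 1, -4, 7, -19, 40, -97, 217, -508, 1159, -2683.

-2683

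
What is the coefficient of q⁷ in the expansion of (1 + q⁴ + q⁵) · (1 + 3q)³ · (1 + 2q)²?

(1 + q⁴ + q⁵) has coefficients 1,0,0,0,1,1 for degrees 0…5.
(1 + 3q)³ has coefficients 1,9,27,27,0,0,0,0 for degrees 0…7.
Finally multiplying by (1 + 2q)², the product of all factors after the first has coefficients 1,13,67,171,216,108,0,0 for degrees 0…7.
[q⁷] = 1·0 + 1·171 + 1·67 = 238.

238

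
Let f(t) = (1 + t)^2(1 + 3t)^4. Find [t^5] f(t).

(1 + t)^2 has coefficients 1,2,1 for degrees 0…2.
(1 + 3t)^4 has coefficients 1,12,54,108,81,0 for degrees 0…5.
[t^5] = 1·0 + 2·81 + 1·108 = 270.

270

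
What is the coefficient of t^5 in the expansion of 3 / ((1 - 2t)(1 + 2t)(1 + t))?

Partial fractions give a closed form: a_n = (1)·2^n + (3)·(-2)^n + (-1)·(-1)^n.
At n = 5: a_5 = -63.

-63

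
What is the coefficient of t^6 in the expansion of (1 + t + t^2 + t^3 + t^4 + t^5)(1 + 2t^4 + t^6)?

(1 + t + t^2 + t^3 + t^4 + t^5) has coefficients 1,1,1,1,1,1 for degrees 0…5.
(1 + 2t^4 + t^6) has coefficients 1,0,0,0,2,0,1 for degrees 0…6.
[t^6] = 1·1 + 1·0 + 1·2 + 1·0 + 1·0 + 1·0 = 3.

3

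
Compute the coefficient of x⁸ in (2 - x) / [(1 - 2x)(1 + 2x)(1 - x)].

Partial fractions give a closed form: a_n = (3/2)·2^n + (5/6)·(-2)^n + (-1/3)·1^n.
At n = 8: a_8 = 597.

597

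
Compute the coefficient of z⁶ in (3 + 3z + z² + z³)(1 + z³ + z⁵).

(3 + 3z + z² + z³) has coefficients 3,3,1,1 for degrees 0…3.
(1 + z³ + z⁵) has coefficients 1,0,0,1,0,1,0 for degrees 0…6.
[z⁶] = 3·0 + 3·1 + 1·0 + 1·1 = 4.

4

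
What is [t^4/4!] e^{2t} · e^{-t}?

The EGF product rule gives c_4 = Σ_{k_1+k_2=4} C(4; k_1,k_2) · ∏ g_i(k_i), where e^{2t} gives (2)^k; e^{-t} gives (-1)^k.
g_1(k) for k = 0…4: 1, 2, 4, 8, 16.
g_2(k) for k = 0…4: 1, -1, 1, -1, 1.
c_4 = Σ_k C(4,k)·g_1(k)·g_2(4−k) = 1·1·1 + 4·2·(-1) + 6·4·1 + 4·8·(-1) + 1·16·1 = 1 − 8 + 24 − 32 + 16 = 1.

1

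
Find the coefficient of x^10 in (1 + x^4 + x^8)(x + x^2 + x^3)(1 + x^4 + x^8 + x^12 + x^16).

(1 + x^4 + x^8) has coefficients 1,0,0,0,1,0,0,0,1 for degrees 0…8.
(x + x^2 + x^3) has coefficients 0,1,1,1,0,0,0,0,0,0,0 for degrees 0…10.
Finally multiplying by (1 + x^4 + x^8 + x^12 + x^16), the product of all factors after the first has coefficients 0,1,1,1,0,1,1,1,0,1,1 for degrees 0…10.
[x^10] = 1·1 + 1·1 + 1·1 = 3.

3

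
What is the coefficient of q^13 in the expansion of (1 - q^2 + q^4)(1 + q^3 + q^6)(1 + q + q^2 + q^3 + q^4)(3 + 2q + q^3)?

5

(1 - q^2 + q^4) has coefficients 1,0,-1,0,1 for degrees 0…4.
(1 + q^3 + q^6) has coefficients 1,0,0,1,0,0,1,0,0,0,0,0,0,0 for degrees 0…13.
Multiplying by (1 + q + q^2 + q^3 + q^4) gives running coefficients 1,1,1,2,2,1,2,2,1,1,1,0,0,0 for degrees 0…13.
Finally multiplying by (3 + 2q + q^3), the product of all factors after the first has coefficients 3,5,5,9,11,8,10,12,8,7,7,3,1,1 for degrees 0…13.
[q^13] = 1·1 − 1·3 + 1·7 = 5.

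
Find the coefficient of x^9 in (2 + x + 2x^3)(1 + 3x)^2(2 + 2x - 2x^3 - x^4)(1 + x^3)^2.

(2 + x + 2x^3) has coefficients 2,1,0,2 for degrees 0…3.
(1 + 3x)^2 has coefficients 1,6,9,0,0,0,0,0,0,0 for degrees 0…9.
Multiplying by (2 + 2x - 2x^3 - x^4) gives running coefficients 2,14,30,16,-13,-24,-9,0,0,0 for degrees 0…9.
Finally multiplying by (1 + x^3)^2, the product of all factors after the first has coefficients 2,14,30,20,15,36,25,-12,-18,-2 for degrees 0…9.
[x^9] = 2·(-2) + 1·(-18) + 2·25 = 28.

28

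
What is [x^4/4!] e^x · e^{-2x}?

1

The EGF product rule gives c_4 = Σ_{k_1+k_2=4} C(4; k_1,k_2) · ∏ g_i(k_i), where e^x gives (1)^k; e^{-2x} gives (-2)^k.
g_1(k) for k = 0…4: 1, 1, 1, 1, 1.
g_2(k) for k = 0…4: 1, -2, 4, -8, 16.
c_4 = Σ_k C(4,k)·g_1(k)·g_2(4−k) = 1·1·16 + 4·1·(-8) + 6·1·4 + 4·1·(-2) + 1·1·1 = 16 − 32 + 24 − 8 + 1 = 1.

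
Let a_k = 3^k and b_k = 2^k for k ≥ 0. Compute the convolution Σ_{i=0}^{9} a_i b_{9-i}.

58025

This is [x^9] in the product of the two ordinary generating functions.
Σ = 1·512 + 3·256 + 9·128 + 27·64 + 81·32 + 243·16 + 729·8 + 2187·4 + 6561·2 + 19683·1 = 58025.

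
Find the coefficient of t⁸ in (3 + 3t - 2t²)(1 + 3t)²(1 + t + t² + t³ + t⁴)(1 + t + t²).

(3 + 3t - 2t²) has coefficients 3,3,-2 for degrees 0…2.
(1 + 3t)² has coefficients 1,6,9,0,0,0,0,0,0 for degrees 0…8.
Multiplying by (1 + t + t² + t³ + t⁴) gives running coefficients 1,7,16,16,16,15,9,0,0 for degrees 0…8.
Finally multiplying by (1 + t + t²), the product of all factors after the first has coefficients 1,8,24,39,48,47,40,24,9 for degrees 0…8.
[t⁸] = 3·9 + 3·24 − 2·40 = 19.

19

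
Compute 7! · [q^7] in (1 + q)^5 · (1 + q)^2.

The EGF product rule gives c_7 = Σ_{k_1+k_2=7} C(7; k_1,k_2) · ∏ g_i(k_i), where (1+q)^5 gives the falling factorial (5)_k; (1+q)^2 gives the falling factorial (2)_k.
g_1(k) for k = 0…7: 1, 5, 20, 60, 120, 120, 0, 0.
g_2(k) for k = 0…7: 1, 2, 2, 0, 0, 0, 0, 0.
c_7 = Σ_k C(7,k)·g_1(k)·g_2(7−k) = 21·120·2 = 5040.

5040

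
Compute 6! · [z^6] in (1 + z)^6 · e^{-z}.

The EGF product rule gives c_6 = Σ_{k_1+k_2=6} C(6; k_1,k_2) · ∏ g_i(k_i), where (1+z)^6 gives the falling factorial (6)_k; e^{-z} gives (-1)^k.
g_1(k) for k = 0…6: 1, 6, 30, 120, 360, 720, 720.
g_2(k) for k = 0…6: 1, -1, 1, -1, 1, -1, 1.
c_6 = Σ_k C(6,k)·g_1(k)·g_2(6−k) = 1·1·1 + 6·6·(-1) + 15·30·1 + 20·120·(-1) + 15·360·1 + 6·720·(-1) + 1·720·1 = 1 − 36 + 450 − 2400 + 5400 − 4320 + 720 = -185.

-185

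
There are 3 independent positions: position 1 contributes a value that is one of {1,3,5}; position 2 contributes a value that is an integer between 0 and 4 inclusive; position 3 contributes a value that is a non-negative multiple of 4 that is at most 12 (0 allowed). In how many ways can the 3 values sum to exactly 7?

4

The generating function for the choices is (y + y³ + y⁵)·(1 + y + y² + y³ + y⁴)·(1 + y⁴ + y⁸ + y¹²); the count is [y⁷].
(y + y³ + y⁵) has coefficients 0,1,0,1,0,1 for degrees 0…5.
(1 + y + y² + y³ + y⁴) has coefficients 1,1,1,1,1,0,0,0 for degrees 0…7.
Finally multiplying by (1 + y⁴ + y⁸ + y¹²), the product of all factors after the first has coefficients 1,1,1,1,2,1,1,1 for degrees 0…7.
[y⁷] = 1·1 + 1·2 + 1·1 = 4.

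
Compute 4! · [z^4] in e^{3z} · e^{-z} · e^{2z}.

The EGF product rule gives c_4 = Σ_{k_1+k_2+k_3=4} C(4; k_1,k_2,k_3) · ∏ g_i(k_i), where e^{3z} gives (3)^k; e^{-z} gives (-1)^k; e^{2z} gives (2)^k.
g_1(k) for k = 0…4: 1, 3, 9, 27, 81.
g_2(k) for k = 0…4: 1, -1, 1, -1, 1.
g_3(k) for k = 0…4: 1, 2, 4, 8, 16.
First combine the last two factors: h(k) = Σ_j C(k,j)·g_2(j)·g_3(k−j) for k = 0…4: 1, 1, 1, 1, 1.
c_4 = Σ_k C(4,k)·g_1(k)·h(4−k) = 1·1·1 + 4·3·1 + 6·9·1 + 4·27·1 + 1·81·1 = 1 + 12 + 54 + 108 + 81 = 256.

256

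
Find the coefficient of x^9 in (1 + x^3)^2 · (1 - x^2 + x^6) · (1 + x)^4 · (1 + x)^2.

(1 + x^3)^2 has coefficients 1,0,0,2,0,0,1 for degrees 0…6.
(1 - x^2 + x^6) has coefficients 1,0,-1,0,0,0,1,0,0,0 for degrees 0…9.
Multiplying by (1 + x)^4 gives running coefficients 1,4,5,0,-5,-4,0,4,6,4 for degrees 0…9.
Finally multiplying by (1 + x)^2, the product of all factors after the first has coefficients 1,6,14,14,0,-14,-13,0,14,20 for degrees 0…9.
[x^9] = 1·20 + 2·(-13) + 1·14 = 8.

8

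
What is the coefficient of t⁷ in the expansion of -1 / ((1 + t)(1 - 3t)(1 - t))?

-2460

Partial fractions give a closed form: a_n = (-1/8)·(-1)^n + (-9/8)·3^n + (1/4)·1^n.
At n = 7: a_7 = -2460.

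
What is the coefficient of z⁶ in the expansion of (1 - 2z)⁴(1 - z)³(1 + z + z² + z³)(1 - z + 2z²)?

235

(1 - 2z)⁴ has coefficients 1,-8,24,-32,16 for degrees 0…4.
(1 - z)³ has coefficients 1,-3,3,-1,0,0,0 for degrees 0…6.
Multiplying by (1 + z + z² + z³) gives running coefficients 1,-2,1,0,-1,2,-1 for degrees 0…6.
Finally multiplying by (1 - z + 2z²), the product of all factors after the first has coefficients 1,-3,5,-5,1,3,-5 for degrees 0…6.
[z⁶] = 1·(-5) − 8·3 + 24·1 − 32·(-5) + 16·5 = 235.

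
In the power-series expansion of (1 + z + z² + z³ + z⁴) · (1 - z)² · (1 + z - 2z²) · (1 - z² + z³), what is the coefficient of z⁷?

(1 + z + z² + z³ + z⁴) has coefficients 1,1,1,1,1 for degrees 0…4.
(1 - z)² has coefficients 1,-2,1,0,0,0,0,0 for degrees 0…7.
Multiplying by (1 + z - 2z²) gives running coefficients 1,-1,-3,5,-2,0,0,0 for degrees 0…7.
Finally multiplying by (1 - z² + z³), the product of all factors after the first has coefficients 1,-1,-4,7,0,-8,7,-2 for degrees 0…7.
[z⁷] = 1·(-2) + 1·7 + 1·(-8) + 1·0 + 1·7 = 4.

4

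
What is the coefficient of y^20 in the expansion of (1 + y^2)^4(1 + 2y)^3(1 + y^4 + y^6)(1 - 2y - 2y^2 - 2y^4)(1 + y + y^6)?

-825

(1 + y^2)^4 has coefficients 1,0,4,0,6,0,4,0,1 for degrees 0…8.
(1 + 2y)^3 has coefficients 1,6,12,8,0,0,0,0,0,0,0,0,0,0,0,0,0,0,0,0,0 for degrees 0…20.
Multiplying by (1 + y^4 + y^6) gives running coefficients 1,6,12,8,1,6,13,14,12,8,0,0,0,0,0,0,0,0,0,0,0 for degrees 0…20.
Multiplying by (1 - 2y - 2y^2 - 2y^4) gives running coefficients 1,4,-2,-28,-41,-24,-25,-40,-44,-56,-66,-44,-24,-16,0,0,0,0,0,0,0 for degrees 0…20.
Finally multiplying by (1 + y + y^6), the product of all factors after the first has coefficients 1,5,2,-30,-69,-65,-48,-61,-86,-128,-163,-134,-93,-80,-60,-56,-66,-44,-24,-16,0 for degrees 0…20.
[y^20] = 1·0 + 4·(-24) + 6·(-66) + 4·(-60) + 1·(-93) = -825.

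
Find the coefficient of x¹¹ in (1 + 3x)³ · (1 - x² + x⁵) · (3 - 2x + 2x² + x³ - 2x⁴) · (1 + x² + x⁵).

25

(1 + 3x)³ has coefficients 1,9,27,27 for degrees 0…3.
(1 - x² + x⁵) has coefficients 1,0,-1,0,0,1,0,0,0,0,0,0 for degrees 0…11.
Multiplying by (3 - 2x + 2x² + x³ - 2x⁴) gives running coefficients 3,-2,-1,3,-4,2,0,2,1,-2,0,0 for degrees 0…11.
Finally multiplying by (1 + x² + x⁵), the product of all factors after the first has coefficients 3,-2,2,1,-5,8,-6,3,4,-4,3,-2 for degrees 0…11.
[x¹¹] = 1·(-2) + 9·3 + 27·(-4) + 27·4 = 25.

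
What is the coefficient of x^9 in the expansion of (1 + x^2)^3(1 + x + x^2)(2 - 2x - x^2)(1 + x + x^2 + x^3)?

-20

(1 + x^2)^3 has coefficients 1,0,3,0,3,0,1 for degrees 0…6.
(1 + x + x^2) has coefficients 1,1,1,0,0,0,0,0,0,0 for degrees 0…9.
Multiplying by (2 - 2x - x^2) gives running coefficients 2,0,-1,-3,-1,0,0,0,0,0 for degrees 0…9.
Finally multiplying by (1 + x + x^2 + x^3), the product of all factors after the first has coefficients 2,2,1,-2,-5,-5,-4,-1,0,0 for degrees 0…9.
[x^9] = 1·0 + 3·(-1) + 3·(-5) + 1·(-2) = -20.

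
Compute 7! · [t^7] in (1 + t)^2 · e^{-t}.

The EGF product rule gives c_7 = Σ_{k_1+k_2=7} C(7; k_1,k_2) · ∏ g_i(k_i), where (1+t)^2 gives the falling factorial (2)_k; e^{-t} gives (-1)^k.
g_1(k) for k = 0…7: 1, 2, 2, 0, 0, 0, 0, 0.
g_2(k) for k = 0…7: 1, -1, 1, -1, 1, -1, 1, -1.
c_7 = Σ_k C(7,k)·g_1(k)·g_2(7−k) = 1·1·(-1) + 7·2·1 + 21·2·(-1) = −1 + 14 − 42 = -29.

-29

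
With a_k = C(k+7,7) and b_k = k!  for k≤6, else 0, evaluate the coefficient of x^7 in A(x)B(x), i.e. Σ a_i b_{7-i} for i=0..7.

21672

This is [x^7] in the product of the two ordinary generating functions.
Σ = 1·0 + 8·720 + 36·120 + 120·24 + 330·6 + 792·2 + 1716·1 + 3432·1 = 21672.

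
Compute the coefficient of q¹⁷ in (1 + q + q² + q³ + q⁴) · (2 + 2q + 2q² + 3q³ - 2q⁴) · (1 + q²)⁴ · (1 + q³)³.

168

(1 + q + q² + q³ + q⁴) has coefficients 1,1,1,1,1 for degrees 0…4.
(2 + 2q + 2q² + 3q³ - 2q⁴) has coefficients 2,2,2,3,-2,0,0,0,0,0,0,0,0,0,0,0,0,0 for degrees 0…17.
Multiplying by (1 + q²)⁴ gives running coefficients 2,2,10,11,18,24,12,26,-2,14,-6,3,-2,0,0,0,0,0 for degrees 0…17.
Finally multiplying by (1 + q³)³, the product of all factors after the first has coefficients 2,2,10,17,24,54,51,86,100,85,128,79,87,78,27,48,8,7 for degrees 0…17.
[q¹⁷] = 1·7 + 1·8 + 1·48 + 1·27 + 1·78 = 168.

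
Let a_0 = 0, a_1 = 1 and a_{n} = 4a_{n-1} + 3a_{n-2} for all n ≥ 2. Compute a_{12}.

The ordinary generating function has denominator 1 - 4x - 3x^2.
Iterating the recurrence: a_0,…,a_{12} = 0, 1, 4, 19, 88, 409, 1900, 8827, 41008, 190513, 885076, 4111843, 19102600.

19102600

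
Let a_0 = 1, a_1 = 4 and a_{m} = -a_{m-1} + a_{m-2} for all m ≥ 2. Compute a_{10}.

The ordinary generating function has denominator 1 + y - y^2.
Iterating the recurrence: a_0,…,a_{10} = 1, 4, -3, 7, -10, 17, -27, 44, -71, 115, -186.

-186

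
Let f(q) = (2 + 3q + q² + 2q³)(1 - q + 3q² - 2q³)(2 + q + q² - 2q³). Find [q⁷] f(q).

(2 + 3q + q² + 2q³) has coefficients 2,3,1,2 for degrees 0…3.
(1 - q + 3q² - 2q³) has coefficients 1,-1,3,-2,0,0,0,0 for degrees 0…7.
Finally multiplying by (2 + q + q² - 2q³), the product of all factors after the first has coefficients 2,-1,6,-4,3,-8,4,0 for degrees 0…7.
[q⁷] = 2·0 + 3·4 + 1·(-8) + 2·3 = 10.

10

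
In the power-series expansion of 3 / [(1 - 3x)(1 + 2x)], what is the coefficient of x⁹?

The denominator gives the recurrence a_n = a_(n−1) + 6a_(n−2) for n ≥ 2; the numerator fixes a_0 = 3, a_1 = 3.
Iterating: 3, 3, 21, 39, 165, 399, 1389, 3783, 12117, 34815, so a_9 = 34815.

34815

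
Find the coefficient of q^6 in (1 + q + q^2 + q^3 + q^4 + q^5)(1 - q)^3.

(1 + q + q^2 + q^3 + q^4 + q^5) has coefficients 1,1,1,1,1,1 for degrees 0…5.
(1 - q)^3 has coefficients 1,-3,3,-1,0,0,0 for degrees 0…6.
[q^6] = 1·0 + 1·0 + 1·0 + 1·(-1) + 1·3 + 1·(-3) = -1.

-1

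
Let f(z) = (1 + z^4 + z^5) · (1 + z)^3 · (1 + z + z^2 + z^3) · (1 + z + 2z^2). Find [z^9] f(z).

(1 + z^4 + z^5) has coefficients 1,0,0,0,1,1 for degrees 0…5.
(1 + z)^3 has coefficients 1,3,3,1,0,0,0,0,0,0 for degrees 0…9.
Multiplying by (1 + z + z^2 + z^3) gives running coefficients 1,4,7,8,7,4,1,0,0,0 for degrees 0…9.
Finally multiplying by (1 + z + 2z^2), the product of all factors after the first has coefficients 1,5,13,23,29,27,19,9,2,0 for degrees 0…9.
[z^9] = 1·0 + 1·27 + 1·29 = 56.

56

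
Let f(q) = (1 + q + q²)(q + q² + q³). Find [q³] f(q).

3

(1 + q + q²) has coefficients 1,1,1 for degrees 0…2.
(q + q² + q³) has coefficients 0,1,1,1 for degrees 0…3.
[q³] = 1·1 + 1·1 + 1·1 = 3.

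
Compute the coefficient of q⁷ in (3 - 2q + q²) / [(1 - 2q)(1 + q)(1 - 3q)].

11644

Partial fractions give a closed form: a_n = (-3)·2^n + (1/2)·(-1)^n + (11/2)·3^n.
At n = 7: a_7 = 11644.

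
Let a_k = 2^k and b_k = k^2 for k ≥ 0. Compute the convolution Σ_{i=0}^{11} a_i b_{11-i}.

12117

The convolution is the t^11 coefficient of A(t)B(t).
Σ = 1·121 + 2·100 + 4·81 + 8·64 + 16·49 + 32·36 + 64·25 + 128·16 + 256·9 + 512·4 + 1024·1 + 2048·0 = 12117.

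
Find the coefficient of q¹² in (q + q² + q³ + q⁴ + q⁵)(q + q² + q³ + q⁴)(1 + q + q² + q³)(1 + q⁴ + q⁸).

(q + q² + q³ + q⁴ + q⁵) has coefficients 0,1,1,1,1,1 for degrees 0…5.
(q + q² + q³ + q⁴) has coefficients 0,1,1,1,1,0,0,0,0,0,0,0,0 for degrees 0…12.
Multiplying by (1 + q + q² + q³) gives running coefficients 0,1,2,3,4,3,2,1,0,0,0,0,0 for degrees 0…12.
Finally multiplying by (1 + q⁴ + q⁸), the product of all factors after the first has coefficients 0,1,2,3,4,4,4,4,4,4,4,4,4 for degrees 0…12.
[q¹²] = 1·4 + 1·4 + 1·4 + 1·4 + 1·4 = 20.

20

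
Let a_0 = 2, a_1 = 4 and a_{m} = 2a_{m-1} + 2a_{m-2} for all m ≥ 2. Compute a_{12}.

272768

The ordinary generating function has denominator 1 - 2z - 2z^2.
Iterating the recurrence: a_0,…,a_{12} = 2, 4, 12, 32, 88, 240, 656, 1792, 4896, 13376, 36544, 99840, 272768.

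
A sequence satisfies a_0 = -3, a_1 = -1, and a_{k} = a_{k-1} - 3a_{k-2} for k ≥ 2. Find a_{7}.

131

The ordinary generating function has denominator 1 - t + 3t^2.
Iterating the recurrence: a_0,…,a_{7} = -3, -1, 8, 11, -13, -46, -7, 131.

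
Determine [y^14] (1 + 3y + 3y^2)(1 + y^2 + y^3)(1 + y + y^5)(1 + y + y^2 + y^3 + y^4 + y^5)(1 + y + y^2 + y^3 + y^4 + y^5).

135

(1 + 3y + 3y^2) has coefficients 1,3,3 for degrees 0…2.
(1 + y^2 + y^3) has coefficients 1,0,1,1,0,0,0,0,0,0,0,0,0,0,0 for degrees 0…14.
Multiplying by (1 + y + y^5) gives running coefficients 1,1,1,2,1,1,0,1,1,0,0,0,0,0,0 for degrees 0…14.
Multiplying by (1 + y + y^2 + y^3 + y^4 + y^5) gives running coefficients 1,2,3,5,6,7,6,6,6,4,3,2,2,1,0 for degrees 0…14.
Finally multiplying by (1 + y + y^2 + y^3 + y^4 + y^5), the product of all factors after the first has coefficients 1,3,6,11,17,24,29,33,36,35,32,27,23,18,12 for degrees 0…14.
[y^14] = 1·12 + 3·18 + 3·23 = 135.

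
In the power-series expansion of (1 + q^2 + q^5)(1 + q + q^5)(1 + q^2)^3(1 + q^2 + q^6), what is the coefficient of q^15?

11

(1 + q^2 + q^5) has coefficients 1,0,1,0,0,1 for degrees 0…5.
(1 + q + q^5) has coefficients 1,1,0,0,0,1,0,0,0,0,0,0,0,0,0,0 for degrees 0…15.
Multiplying by (1 + q^2)^3 gives running coefficients 1,1,3,3,3,4,1,4,0,3,0,1,0,0,0,0 for degrees 0…15.
Finally multiplying by (1 + q^2 + q^6), the product of all factors after the first has coefficients 1,1,4,4,6,7,5,9,4,10,3,8,1,5,0,3 for degrees 0…15.
[q^15] = 1·3 + 1·5 + 1·3 = 11.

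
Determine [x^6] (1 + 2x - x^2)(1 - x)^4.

-1

(1 + 2x - x^2) has coefficients 1,2,-1 for degrees 0…2.
(1 - x)^4 has coefficients 1,-4,6,-4,1,0,0 for degrees 0…6.
[x^6] = 1·0 + 2·0 − 1·1 = -1.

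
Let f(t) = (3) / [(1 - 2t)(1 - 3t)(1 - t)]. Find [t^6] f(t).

The denominator gives the recurrence a_n = 6a_(n−1) − 11a_(n−2) + 6a_(n−3) for n ≥ 3; the numerator fixes a_0 = 3, a_1 = 18, a_2 = 75.
Iterating: 3, 18, 75, 270, 903, 2898, 9075, so a_6 = 9075.

9075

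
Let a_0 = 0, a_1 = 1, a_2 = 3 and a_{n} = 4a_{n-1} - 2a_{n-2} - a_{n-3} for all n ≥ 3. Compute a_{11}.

141481

The ordinary generating function has denominator 1 - 4y + 2y^2 + y^3.
Iterating the recurrence: a_0,…,a_{11} = 0, 1, 3, 10, 33, 109, 360, 1189, 3927, 12970, 42837, 141481.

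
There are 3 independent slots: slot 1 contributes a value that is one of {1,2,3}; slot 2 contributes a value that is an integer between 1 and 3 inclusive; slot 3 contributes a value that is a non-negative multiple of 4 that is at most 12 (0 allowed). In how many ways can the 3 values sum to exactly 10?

The generating function for the choices is (z + z² + z³)·(z + z² + z³)·(1 + z⁴ + z⁸ + z¹²); the count is [z¹⁰].
(z + z² + z³) has coefficients 0,1,1,1 for degrees 0…3.
(z + z² + z³) has coefficients 0,1,1,1,0,0,0,0,0,0,0 for degrees 0…10.
Finally multiplying by (1 + z⁴ + z⁸ + z¹²), the product of all factors after the first has coefficients 0,1,1,1,0,1,1,1,0,1,1 for degrees 0…10.
[z¹⁰] = 1·1 + 1·0 + 1·1 = 2.

2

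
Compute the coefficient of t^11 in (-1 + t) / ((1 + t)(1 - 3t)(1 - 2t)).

The denominator gives the recurrence a_n = 4a_(n−1) − a_(n−2) − 6a_(n−3) for n ≥ 3; the numerator fixes a_0 = -1, a_1 = -3, a_2 = -11.
Iterating: -1, -3, -11, -35, -111, -343, -1051, -3195, -9671, -29183, -87891, -264355, so a_11 = -264355.

-264355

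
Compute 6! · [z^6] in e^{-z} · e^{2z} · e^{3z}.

The EGF product rule gives c_6 = Σ_{k_1+k_2+k_3=6} C(6; k_1,k_2,k_3) · ∏ g_i(k_i), where e^{-z} gives (-1)^k; e^{2z} gives (2)^k; e^{3z} gives (3)^k.
g_1(k) for k = 0…6: 1, -1, 1, -1, 1, -1, 1.
g_2(k) for k = 0…6: 1, 2, 4, 8, 16, 32, 64.
g_3(k) for k = 0…6: 1, 3, 9, 27, 81, 243, 729.
First combine the last two factors: h(k) = Σ_j C(k,j)·g_2(j)·g_3(k−j) for k = 0…6: 1, 5, 25, 125, 625, 3125, 15625.
c_6 = Σ_k C(6,k)·g_1(k)·h(6−k) = 1·1·15625 + 6·(-1)·3125 + 15·1·625 + 20·(-1)·125 + 15·1·25 + 6·(-1)·5 + 1·1·1 = 15625 − 18750 + 9375 − 2500 + 375 − 30 + 1 = 4096.

4096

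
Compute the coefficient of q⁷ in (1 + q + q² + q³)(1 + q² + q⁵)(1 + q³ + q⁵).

(1 + q + q² + q³) has coefficients 1,1,1,1 for degrees 0…3.
(1 + q² + q⁵) has coefficients 1,0,1,0,0,1,0,0 for degrees 0…7.
Finally multiplying by (1 + q³ + q⁵), the product of all factors after the first has coefficients 1,0,1,1,0,3,0,1 for degrees 0…7.
[q⁷] = 1·1 + 1·0 + 1·3 + 1·0 = 4.

4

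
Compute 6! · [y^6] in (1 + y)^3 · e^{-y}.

-47

The EGF product rule gives c_6 = Σ_{k_1+k_2=6} C(6; k_1,k_2) · ∏ g_i(k_i), where (1+y)^3 gives the falling factorial (3)_k; e^{-y} gives (-1)^k.
g_1(k) for k = 0…6: 1, 3, 6, 6, 0, 0, 0.
g_2(k) for k = 0…6: 1, -1, 1, -1, 1, -1, 1.
c_6 = Σ_k C(6,k)·g_1(k)·g_2(6−k) = 1·1·1 + 6·3·(-1) + 15·6·1 + 20·6·(-1) = 1 − 18 + 90 − 120 = -47.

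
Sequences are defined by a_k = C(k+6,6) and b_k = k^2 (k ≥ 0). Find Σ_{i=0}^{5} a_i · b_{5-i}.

935

The convolution is the x^5 coefficient of A(x)B(x).
Σ = 1·25 + 7·16 + 28·9 + 84·4 + 210·1 + 462·0 = 935.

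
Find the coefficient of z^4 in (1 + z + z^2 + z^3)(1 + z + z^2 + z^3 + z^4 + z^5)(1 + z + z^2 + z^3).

13

(1 + z + z^2 + z^3) has coefficients 1,1,1,1 for degrees 0…3.
(1 + z + z^2 + z^3 + z^4 + z^5) has coefficients 1,1,1,1,1 for degrees 0…4.
Finally multiplying by (1 + z + z^2 + z^3), the product of all factors after the first has coefficients 1,2,3,4,4 for degrees 0…4.
[z^4] = 1·4 + 1·4 + 1·3 + 1·2 = 13.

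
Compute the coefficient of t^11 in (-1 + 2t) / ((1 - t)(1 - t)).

The denominator gives the recurrence a_n = 2a_(n−1) − a_(n−2) for n ≥ 2; the numerator fixes a_0 = -1, a_1 = 0.
Iterating: -1, 0, 1, 2, 3, 4, 5, 6, 7, 8, 9, 10, so a_11 = 10.

10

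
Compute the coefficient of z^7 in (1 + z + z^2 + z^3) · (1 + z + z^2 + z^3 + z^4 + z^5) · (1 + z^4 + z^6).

8

(1 + z + z^2 + z^3) has coefficients 1,1,1,1 for degrees 0…3.
(1 + z + z^2 + z^3 + z^4 + z^5) has coefficients 1,1,1,1,1,1,0,0 for degrees 0…7.
Finally multiplying by (1 + z^4 + z^6), the product of all factors after the first has coefficients 1,1,1,1,2,2,2,2 for degrees 0…7.
[z^7] = 1·2 + 1·2 + 1·2 + 1·2 = 8.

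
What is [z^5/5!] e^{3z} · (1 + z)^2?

1593

The EGF product rule gives c_5 = Σ_{k_1+k_2=5} C(5; k_1,k_2) · ∏ g_i(k_i), where e^{3z} gives (3)^k; (1+z)^2 gives the falling factorial (2)_k.
g_1(k) for k = 0…5: 1, 3, 9, 27, 81, 243.
g_2(k) for k = 0…5: 1, 2, 2, 0, 0, 0.
c_5 = Σ_k C(5,k)·g_1(k)·g_2(5−k) = 10·27·2 + 5·81·2 + 1·243·1 = 540 + 810 + 243 = 1593.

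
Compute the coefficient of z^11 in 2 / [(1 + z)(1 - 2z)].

2730

Partial fractions give a closed form: a_n = (2/3)·(-1)^n + (4/3)·2^n.
At n = 11: a_11 = 2730.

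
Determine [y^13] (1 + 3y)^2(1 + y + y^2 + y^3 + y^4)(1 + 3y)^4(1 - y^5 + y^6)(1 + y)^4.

-5126

(1 + 3y)^2 has coefficients 1,6,9 for degrees 0…2.
(1 + y + y^2 + y^3 + y^4) has coefficients 1,1,1,1,1,0,0,0,0,0,0,0,0,0 for degrees 0…13.
Multiplying by (1 + 3y)^4 gives running coefficients 1,13,67,175,256,255,243,189,81,0,0,0,0,0 for degrees 0…13.
Multiplying by (1 - y^5 + y^6) gives running coefficients 1,13,67,175,256,254,231,135,-27,-81,1,12,54,108 for degrees 0…13.
Finally multiplying by (1 + y)^4, the product of all factors after the first has coefficients 1,17,125,525,1411,2609,3550,3782,3171,1799,286,-443,-243,319 for degrees 0…13.
[y^13] = 1·319 + 6·(-243) + 9·(-443) = -5126.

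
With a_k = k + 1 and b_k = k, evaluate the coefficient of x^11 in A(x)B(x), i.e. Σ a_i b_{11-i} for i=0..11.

The convolution is the t^11 coefficient of A(t)B(t).
Σ = 1·11 + 2·10 + 3·9 + 4·8 + 5·7 + 6·6 + 7·5 + 8·4 + 9·3 + 10·2 + 11·1 + 12·0 = 286.

286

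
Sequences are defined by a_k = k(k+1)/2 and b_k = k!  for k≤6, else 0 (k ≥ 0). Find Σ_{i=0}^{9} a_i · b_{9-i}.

The convolution is the t^9 coefficient of A(t)B(t).
Σ = 0·0 + 1·0 + 3·0 + 6·720 + 10·120 + 15·24 + 21·6 + 28·2 + 36·1 + 45·1 = 6143.

6143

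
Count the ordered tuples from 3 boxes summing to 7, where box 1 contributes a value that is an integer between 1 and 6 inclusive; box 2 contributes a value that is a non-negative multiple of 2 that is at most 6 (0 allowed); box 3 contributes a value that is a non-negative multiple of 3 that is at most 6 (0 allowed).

6

The generating function for the choices is (x + x^2 + x^3 + x^4 + x^5 + x^6)·(1 + x^2 + x^4 + x^6)·(1 + x^3 + x^6); the count is [x^7].
(x + x^2 + x^3 + x^4 + x^5 + x^6) has coefficients 0,1,1,1,1,1,1 for degrees 0…6.
(1 + x^2 + x^4 + x^6) has coefficients 1,0,1,0,1,0,1,0 for degrees 0…7.
Finally multiplying by (1 + x^3 + x^6), the product of all factors after the first has coefficients 1,0,1,1,1,1,2,1 for degrees 0…7.
[x^7] = 1·2 + 1·1 + 1·1 + 1·1 + 1·1 + 1·0 = 6.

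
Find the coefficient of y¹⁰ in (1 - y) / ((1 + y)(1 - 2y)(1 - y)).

683

The denominator gives the recurrence a_n = 2a_(n−1) + a_(n−2) − 2a_(n−3) for n ≥ 3; the numerator fixes a_0 = 1, a_1 = 1, a_2 = 3.
Iterating: 1, 1, 3, 5, 11, 21, 43, 85, 171, 341, 683, so a_10 = 683.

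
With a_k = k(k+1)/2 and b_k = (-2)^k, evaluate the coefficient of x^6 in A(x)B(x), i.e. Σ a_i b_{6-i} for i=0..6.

-1

This is [x^6] in the product of the two ordinary generating functions.
Σ = 0·64 + 1·(-32) + 3·16 + 6·(-8) + 10·4 + 15·(-2) + 21·1 = -1.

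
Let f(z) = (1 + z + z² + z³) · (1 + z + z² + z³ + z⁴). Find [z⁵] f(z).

(1 + z + z² + z³) has coefficients 1,1,1,1 for degrees 0…3.
(1 + z + z² + z³ + z⁴) has coefficients 1,1,1,1,1,0 for degrees 0…5.
[z⁵] = 1·0 + 1·1 + 1·1 + 1·1 = 3.

3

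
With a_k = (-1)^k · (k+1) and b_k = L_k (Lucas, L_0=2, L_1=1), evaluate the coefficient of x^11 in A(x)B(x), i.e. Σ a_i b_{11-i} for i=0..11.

44

Write out a_i and b_{11-i} for i = 0,…,11 and sum the products.
Σ = 1·199 − 2·123 + 3·76 − 4·47 + 5·29 − 6·18 + 7·11 − 8·7 + 9·4 − 10·3 + 11·1 − 12·2 = 44.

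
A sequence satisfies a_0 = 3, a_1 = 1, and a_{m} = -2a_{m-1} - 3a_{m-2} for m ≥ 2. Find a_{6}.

The ordinary generating function has denominator 1 + 2y + 3y^2.
Iterating the recurrence: a_0,…,a_{6} = 3, 1, -11, 19, -5, -47, 109.

109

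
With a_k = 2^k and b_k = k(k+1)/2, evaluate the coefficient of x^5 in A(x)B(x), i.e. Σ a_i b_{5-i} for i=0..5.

This is [x^5] in the product of the two ordinary generating functions.
Σ = 1·15 + 2·10 + 4·6 + 8·3 + 16·1 + 32·0 = 99.

99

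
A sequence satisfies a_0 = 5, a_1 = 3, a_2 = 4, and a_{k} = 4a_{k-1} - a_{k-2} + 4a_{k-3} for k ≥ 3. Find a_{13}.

The ordinary generating function has denominator 1 - 4z + z^2 - 4z^3.
Iterating the recurrence: a_0,…,a_{13} = 5, 3, 4, 33, 140, 543, 2164, 8673, 34700, 138783, 555124, 2220513, 8882060, 35528223.

35528223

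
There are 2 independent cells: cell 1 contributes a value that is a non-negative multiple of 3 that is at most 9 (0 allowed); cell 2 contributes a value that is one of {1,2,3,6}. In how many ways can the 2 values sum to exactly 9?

The generating function for the choices is (1 + x^3 + x^6 + x^9)·(x + x^2 + x^3 + x^6); the count is [x^9].
(1 + x^3 + x^6 + x^9) has coefficients 1,0,0,1,0,0,1,0,0,1 for degrees 0…9.
(x + x^2 + x^3 + x^6) has coefficients 0,1,1,1,0,0,1,0,0,0 for degrees 0…9.
[x^9] = 1·0 + 1·1 + 1·1 + 1·0 = 2.

2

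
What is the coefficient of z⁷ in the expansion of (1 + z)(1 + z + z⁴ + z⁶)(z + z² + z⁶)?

(1 + z) has coefficients 1,1 for degrees 0…1.
(1 + z + z⁴ + z⁶) has coefficients 1,1,0,0,1,0,1,0 for degrees 0…7.
Finally multiplying by (z + z² + z⁶), the product of all factors after the first has coefficients 0,1,2,1,0,1,2,2 for degrees 0…7.
[z⁷] = 1·2 + 1·2 = 4.

4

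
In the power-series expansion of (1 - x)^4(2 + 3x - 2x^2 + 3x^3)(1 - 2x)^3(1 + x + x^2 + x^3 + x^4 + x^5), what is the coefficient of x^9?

(1 - x)^4 has coefficients 1,-4,6,-4,1 for degrees 0…4.
(2 + 3x - 2x^2 + 3x^3) has coefficients 2,3,-2,3,0,0,0,0,0,0 for degrees 0…9.
Multiplying by (1 - 2x)^3 gives running coefficients 2,-9,4,35,-66,52,-24,0,0,0 for degrees 0…9.
Finally multiplying by (1 + x + x^2 + x^3 + x^4 + x^5), the product of all factors after the first has coefficients 2,-7,-3,32,-34,18,-8,1,-3,-38 for degrees 0…9.
[x^9] = 1·(-38) − 4·(-3) + 6·1 − 4·(-8) + 1·18 = 30.

30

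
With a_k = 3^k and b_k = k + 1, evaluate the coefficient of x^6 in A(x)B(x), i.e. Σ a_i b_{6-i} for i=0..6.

Write out a_i and b_{6-i} for i = 0,…,6 and sum the products.
Σ = 1·7 + 3·6 + 9·5 + 27·4 + 81·3 + 243·2 + 729·1 = 1636.

1636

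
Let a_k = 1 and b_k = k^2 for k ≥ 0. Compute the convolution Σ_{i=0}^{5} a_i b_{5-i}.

55

Write out a_i and b_{5-i} for i = 0,…,5 and sum the products.
Σ = 1·25 + 1·16 + 1·9 + 1·4 + 1·1 + 1·0 = 55.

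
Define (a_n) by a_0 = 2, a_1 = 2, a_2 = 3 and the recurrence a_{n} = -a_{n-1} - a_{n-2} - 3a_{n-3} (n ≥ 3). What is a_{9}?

The ordinary generating function has denominator 1 + t + t^2 + 3t^3.
Iterating the recurrence: a_0,…,a_{9} = 2, 2, 3, -11, 2, 0, 31, -37, 6, -62.

-62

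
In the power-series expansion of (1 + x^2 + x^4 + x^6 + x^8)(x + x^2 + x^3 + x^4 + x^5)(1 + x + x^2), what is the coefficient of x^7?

8

(1 + x^2 + x^4 + x^6 + x^8) has coefficients 1,0,1,0,1,0,1,0 for degrees 0…7.
(x + x^2 + x^3 + x^4 + x^5) has coefficients 0,1,1,1,1,1,0,0 for degrees 0…7.
Finally multiplying by (1 + x + x^2), the product of all factors after the first has coefficients 0,1,2,3,3,3,2,1 for degrees 0…7.
[x^7] = 1·1 + 1·3 + 1·3 + 1·1 = 8.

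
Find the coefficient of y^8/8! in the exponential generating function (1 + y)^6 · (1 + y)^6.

19958400

The EGF product rule gives c_8 = Σ_{k_1+k_2=8} C(8; k_1,k_2) · ∏ g_i(k_i), where (1+y)^6 gives the falling factorial (6)_k; (1+y)^6 gives the falling factorial (6)_k.
g_1(k) for k = 0…8: 1, 6, 30, 120, 360, 720, 720, 0, 0.
g_2(k) for k = 0…8: 1, 6, 30, 120, 360, 720, 720, 0, 0.
c_8 = Σ_k C(8,k)·g_1(k)·g_2(8−k) = 28·30·720 + 56·120·720 + 70·360·360 + 56·720·120 + 28·720·30 = 604800 + 4838400 + 9072000 + 4838400 + 604800 = 19958400.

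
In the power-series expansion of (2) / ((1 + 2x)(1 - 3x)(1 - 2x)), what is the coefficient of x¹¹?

Partial fractions give a closed form: a_n = (2/5)·(-2)^n + (18/5)·3^n + (-2)·2^n.
At n = 11: a_11 = 632814.

632814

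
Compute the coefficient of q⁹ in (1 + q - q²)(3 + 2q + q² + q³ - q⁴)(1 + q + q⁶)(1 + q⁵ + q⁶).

-1

(1 + q - q²) has coefficients 1,1,-1 for degrees 0…2.
(3 + 2q + q² + q³ - q⁴) has coefficients 3,2,1,1,-1,0,0,0,0,0 for degrees 0…9.
Multiplying by (1 + q + q⁶) gives running coefficients 3,5,3,2,0,-1,3,2,1,1 for degrees 0…9.
Finally multiplying by (1 + q⁵ + q⁶), the product of all factors after the first has coefficients 3,5,3,2,0,2,11,10,6,3 for degrees 0…9.
[q⁹] = 1·3 + 1·6 − 1·10 = -1.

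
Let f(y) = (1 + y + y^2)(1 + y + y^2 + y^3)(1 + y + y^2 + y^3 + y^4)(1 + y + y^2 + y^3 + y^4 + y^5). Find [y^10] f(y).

30

(1 + y + y^2) has coefficients 1,1,1 for degrees 0…2.
(1 + y + y^2 + y^3) has coefficients 1,1,1,1,0,0,0,0,0,0,0 for degrees 0…10.
Multiplying by (1 + y + y^2 + y^3 + y^4) gives running coefficients 1,2,3,4,4,3,2,1,0,0,0 for degrees 0…10.
Finally multiplying by (1 + y + y^2 + y^3 + y^4 + y^5), the product of all factors after the first has coefficients 1,3,6,10,14,17,18,17,14,10,6 for degrees 0…10.
[y^10] = 1·6 + 1·10 + 1·14 = 30.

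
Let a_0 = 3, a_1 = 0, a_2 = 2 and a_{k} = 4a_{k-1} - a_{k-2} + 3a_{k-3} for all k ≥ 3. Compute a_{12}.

The ordinary generating function has denominator 1 - 4x + x^2 - 3x^3.
Iterating the recurrence: a_0,…,a_{12} = 3, 0, 2, 17, 66, 253, 997, 3933, 15494, 61034, 240441, 947212, 3731509.

3731509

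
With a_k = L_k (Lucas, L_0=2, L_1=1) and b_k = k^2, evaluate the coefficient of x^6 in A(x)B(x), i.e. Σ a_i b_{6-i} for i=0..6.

220

The convolution is the x^6 coefficient of A(x)B(x).
Σ = 2·36 + 1·25 + 3·16 + 4·9 + 7·4 + 11·1 + 18·0 = 220.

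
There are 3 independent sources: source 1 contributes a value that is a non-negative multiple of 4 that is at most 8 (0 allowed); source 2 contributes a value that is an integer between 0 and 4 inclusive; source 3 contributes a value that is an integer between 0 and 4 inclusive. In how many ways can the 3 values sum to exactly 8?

7

The generating function for the choices is (1 + t⁴ + t⁸)·(1 + t + t² + t³ + t⁴)·(1 + t + t² + t³ + t⁴); the count is [t⁸].
(1 + t⁴ + t⁸) has coefficients 1,0,0,0,1,0,0,0,1 for degrees 0…8.
(1 + t + t² + t³ + t⁴) has coefficients 1,1,1,1,1,0,0,0,0 for degrees 0…8.
Finally multiplying by (1 + t + t² + t³ + t⁴), the product of all factors after the first has coefficients 1,2,3,4,5,4,3,2,1 for degrees 0…8.
[t⁸] = 1·1 + 1·5 + 1·1 = 7.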